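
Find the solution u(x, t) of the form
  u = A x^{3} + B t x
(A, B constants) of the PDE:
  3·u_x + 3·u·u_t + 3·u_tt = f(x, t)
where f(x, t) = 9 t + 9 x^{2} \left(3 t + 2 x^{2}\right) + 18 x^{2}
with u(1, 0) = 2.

Answer: u(x, t) = 3 t x + 2 x^{3}

Derivation:
Substitute the ansatz u = A x^{3} + B t x into the left-hand side.
Derivatives of the ansatz:
  u_x = 3 A x^{2} + B t
  u_t = B x
  u_tt = 0
Term by term:
  3·u_x = 9 A x^{2} + 3 B t
  3·u·u_t = 3 A B x^{4} + 3 B^{2} t x^{2}
  3·u_tt = 0
So the left-hand side equals
  3 A B x^{4} + 9 A x^{2} + 3 B^{2} t x^{2} + 3 B t
This must equal f(x, t) identically; expanded, f = 27 t x^{2} + 9 t + 18 x^{4} + 18 x^{2}.
Matching coefficients of the independent functions:
  [t]:  3 B = 9
  [x^{2}]:  9 A = 18
  [x^{4}]:  3 A B = 18
  [t x^{2}]:  3 B^{2} = 27
Solving: A = 2, B = 3.
Check against the point condition:
  u(1, 0) = 2  ⟹  A = 2  ✓
Hence u(x, t) = 3 t x + 2 x^{3}.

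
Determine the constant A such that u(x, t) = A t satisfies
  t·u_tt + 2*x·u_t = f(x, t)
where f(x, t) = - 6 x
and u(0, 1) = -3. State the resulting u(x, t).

Substitute the ansatz u = A t into the left-hand side.
Derivatives of the ansatz:
  u_tt = 0
  u_t = A
Term by term:
  t·u_tt = 0
  2*x·u_t = 2 A x
So the left-hand side equals
  2 A x
This must equal f(x, t) = - 6 x identically.
Matching coefficients of the independent functions:
  [x]:  2 A = -6
Solving: A = -3.
Check against the point condition:
  u(0, 1) = -3  ⟹  A = -3  ✓
Hence u(x, t) = - 3 t.

Answer: u(x, t) = - 3 t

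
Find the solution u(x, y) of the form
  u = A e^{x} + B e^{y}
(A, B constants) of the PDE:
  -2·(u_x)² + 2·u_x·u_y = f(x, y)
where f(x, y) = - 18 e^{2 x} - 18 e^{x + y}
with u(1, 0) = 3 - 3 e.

Answer: u(x, y) = - 3 e^{x} + 3 e^{y}

Derivation:
Substitute the ansatz u = A e^{x} + B e^{y} into the left-hand side.
Derivatives of the ansatz:
  u_x = A e^{x}
  u_y = B e^{y}
Term by term:
  -2·(u_x)² = - 2 A^{2} e^{2 x}
  2·u_x·u_y = 2 A B e^{x} e^{y}
So the left-hand side equals
  - 2 A^{2} e^{2 x} + 2 A B e^{x} e^{y}
This must equal f(x, y) identically; expanded, f = - 18 e^{2 x} - 18 e^{x} e^{y}.
Matching coefficients of the independent functions:
  [e^{x} e^{y}]:  2 A B = -18
  [e^{2 x}]:  - 2 A^{2} = -18
These equations allow (A, B) = (-3, 3) or (3, -3).
Impose the point condition(s):
  u(1, 0) = 3 - 3 e  ⟹  e A + B = 3 - 3 e
Only A = -3, B = 3 satisfies everything.
Hence u(x, y) = - 3 e^{x} + 3 e^{y}.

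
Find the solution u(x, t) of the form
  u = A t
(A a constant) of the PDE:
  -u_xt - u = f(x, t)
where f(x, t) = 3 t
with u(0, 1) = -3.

Substitute the ansatz u = A t into the left-hand side.
Derivatives of the ansatz:
  u_xt = 0
Term by term:
  -u_xt = 0
  -u = - A t
So the left-hand side equals
  - A t
This must equal f(x, t) = 3 t identically.
Matching coefficients of the independent functions:
  [t]:  - A = 3
Solving: A = -3.
Check against the point condition:
  u(0, 1) = -3  ⟹  A = -3  ✓
Hence u(x, t) = - 3 t.

Answer: u(x, t) = - 3 t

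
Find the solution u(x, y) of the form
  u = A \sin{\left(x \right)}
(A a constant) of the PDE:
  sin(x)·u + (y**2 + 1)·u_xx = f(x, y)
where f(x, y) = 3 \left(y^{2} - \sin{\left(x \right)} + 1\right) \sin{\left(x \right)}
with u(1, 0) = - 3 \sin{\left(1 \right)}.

Substitute the ansatz u = A \sin{\left(x \right)} into the left-hand side.
Derivatives of the ansatz:
  u_xx = - A \sin{\left(x \right)}
Term by term:
  sin(x)·u = A \sin^{2}{\left(x \right)}
  (y**2 + 1)·u_xx = - A y^{2} \sin{\left(x \right)} - A \sin{\left(x \right)}
So the left-hand side equals
  - A y^{2} \sin{\left(x \right)} + A \sin^{2}{\left(x \right)} - A \sin{\left(x \right)}
This must equal f(x, y) identically; expanded, f = 3 y^{2} \sin{\left(x \right)} - 3 \sin^{2}{\left(x \right)} + 3 \sin{\left(x \right)}.
Matching coefficients of the independent functions:
  [y^{2} \sin{\left(x \right)}, \sin{\left(x \right)}]:  - A = 3
  [\sin^{2}{\left(x \right)}]:  A = -3
Solving: A = -3.
Check against the point condition:
  u(1, 0) = - 3 \sin{\left(1 \right)}  ⟹  A \sin{\left(1 \right)} = - 3 \sin{\left(1 \right)}  ✓
Hence u(x, y) = - 3 \sin{\left(x \right)}.

Answer: u(x, y) = - 3 \sin{\left(x \right)}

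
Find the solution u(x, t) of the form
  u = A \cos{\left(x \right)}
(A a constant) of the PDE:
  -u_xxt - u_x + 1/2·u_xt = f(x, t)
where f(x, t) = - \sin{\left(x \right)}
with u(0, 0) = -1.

Substitute the ansatz u = A \cos{\left(x \right)} into the left-hand side.
Derivatives of the ansatz:
  u_xxt = 0
  u_x = - A \sin{\left(x \right)}
  u_xt = 0
Term by term:
  -u_xxt = 0
  -u_x = A \sin{\left(x \right)}
  1/2·u_xt = 0
So the left-hand side equals
  A \sin{\left(x \right)}
This must equal f(x, t) = - \sin{\left(x \right)} identically.
Matching coefficients of the independent functions:
  [\sin{\left(x \right)}]:  A = -1
Solving: A = -1.
Check against the point condition:
  u(0, 0) = -1  ⟹  A = -1  ✓
Hence u(x, t) = - \cos{\left(x \right)}.

Answer: u(x, t) = - \cos{\left(x \right)}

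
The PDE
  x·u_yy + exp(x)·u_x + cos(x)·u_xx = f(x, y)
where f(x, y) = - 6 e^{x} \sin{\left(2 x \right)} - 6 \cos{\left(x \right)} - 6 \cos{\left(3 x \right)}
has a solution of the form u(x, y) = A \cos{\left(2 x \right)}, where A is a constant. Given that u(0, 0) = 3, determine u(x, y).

Substitute the ansatz u = A \cos{\left(2 x \right)} into the left-hand side.
Derivatives of the ansatz:
  u_yy = 0
  u_x = - 2 A \sin{\left(2 x \right)}
  u_xx = - 4 A \cos{\left(2 x \right)}
Term by term:
  x·u_yy = 0
  exp(x)·u_x = - 2 A e^{x} \sin{\left(2 x \right)}
  cos(x)·u_xx = - 4 A \cos{\left(x \right)} \cos{\left(2 x \right)}
So the left-hand side equals
  - 2 A e^{x} \sin{\left(2 x \right)} - 4 A \cos{\left(x \right)} \cos{\left(2 x \right)}
This must equal f(x, y) identically; expanded, f = - 6 e^{x} \sin{\left(2 x \right)} - 12 \cos{\left(x \right)} \cos{\left(2 x \right)}.
Matching coefficients of the independent functions:
  [e^{x} \sin{\left(2 x \right)}]:  - 2 A = -6
  [\cos{\left(x \right)} \cos{\left(2 x \right)}]:  - 4 A = -12
Solving: A = 3.
Check against the point condition:
  u(0, 0) = 3  ⟹  A = 3  ✓
Hence u(x, y) = 3 \cos{\left(2 x \right)}.

Answer: u(x, y) = 3 \cos{\left(2 x \right)}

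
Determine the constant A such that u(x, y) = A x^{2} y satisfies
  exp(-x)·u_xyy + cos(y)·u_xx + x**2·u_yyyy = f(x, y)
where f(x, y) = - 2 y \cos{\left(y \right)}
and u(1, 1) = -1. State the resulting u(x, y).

Answer: u(x, y) = - x^{2} y

Derivation:
Substitute the ansatz u = A x^{2} y into the left-hand side.
Derivatives of the ansatz:
  u_xyy = 0
  u_xx = 2 A y
  u_yyyy = 0
Term by term:
  exp(-x)·u_xyy = 0
  cos(y)·u_xx = 2 A y \cos{\left(y \right)}
  x**2·u_yyyy = 0
So the left-hand side equals
  2 A y \cos{\left(y \right)}
This must equal f(x, y) = - 2 y \cos{\left(y \right)} identically.
Matching coefficients of the independent functions:
  [y \cos{\left(y \right)}]:  2 A = -2
Solving: A = -1.
Check against the point condition:
  u(1, 1) = -1  ⟹  A = -1  ✓
Hence u(x, y) = - x^{2} y.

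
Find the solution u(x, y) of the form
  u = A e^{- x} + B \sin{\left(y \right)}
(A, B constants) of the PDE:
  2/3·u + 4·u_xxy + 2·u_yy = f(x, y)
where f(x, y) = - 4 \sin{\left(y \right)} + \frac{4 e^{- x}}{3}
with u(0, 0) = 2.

Answer: u(x, y) = 3 \sin{\left(y \right)} + 2 e^{- x}

Derivation:
Substitute the ansatz u = A e^{- x} + B \sin{\left(y \right)} into the left-hand side.
Derivatives of the ansatz:
  u_xxy = 0
  u_yy = - B \sin{\left(y \right)}
Term by term:
  2/3·u = \frac{2 A e^{- x}}{3} + \frac{2 B \sin{\left(y \right)}}{3}
  4·u_xxy = 0
  2·u_yy = - 2 B \sin{\left(y \right)}
So the left-hand side equals
  \frac{2 A e^{- x}}{3} - \frac{4 B \sin{\left(y \right)}}{3}
This must equal f(x, y) = - 4 \sin{\left(y \right)} + \frac{4 e^{- x}}{3} identically.
Matching coefficients of the independent functions:
  [e^{- x}]:  \frac{2 A}{3} = \frac{4}{3}
  [\sin{\left(y \right)}]:  - \frac{4 B}{3} = -4
Solving: A = 2, B = 3.
Check against the point condition:
  u(0, 0) = 2  ⟹  A = 2  ✓
Hence u(x, y) = 3 \sin{\left(y \right)} + 2 e^{- x}.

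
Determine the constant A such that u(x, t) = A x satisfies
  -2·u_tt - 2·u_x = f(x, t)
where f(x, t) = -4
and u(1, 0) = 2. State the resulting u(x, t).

Answer: u(x, t) = 2 x

Derivation:
Substitute the ansatz u = A x into the left-hand side.
Derivatives of the ansatz:
  u_tt = 0
  u_x = A
Term by term:
  -2·u_tt = 0
  -2·u_x = - 2 A
So the left-hand side equals
  - 2 A
This must equal f(x, t) = -4 identically.
Matching coefficients of the independent functions:
  [constant term]:  - 2 A = -4
Solving: A = 2.
Check against the point condition:
  u(1, 0) = 2  ⟹  A = 2  ✓
Hence u(x, t) = 2 x.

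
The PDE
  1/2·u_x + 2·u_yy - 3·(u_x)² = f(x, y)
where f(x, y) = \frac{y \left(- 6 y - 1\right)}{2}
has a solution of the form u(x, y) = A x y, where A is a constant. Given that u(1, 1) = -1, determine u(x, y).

Substitute the ansatz u = A x y into the left-hand side.
Derivatives of the ansatz:
  u_x = A y
  u_yy = 0
Term by term:
  1/2·u_x = \frac{A y}{2}
  2·u_yy = 0
  -3·(u_x)² = - 3 A^{2} y^{2}
So the left-hand side equals
  - 3 A^{2} y^{2} + \frac{A y}{2}
This must equal f(x, y) identically; expanded, f = - 3 y^{2} - \frac{y}{2}.
Matching coefficients of the independent functions:
  [y]:  \frac{A}{2} = - \frac{1}{2}
  [y^{2}]:  - 3 A^{2} = -3
Solving: A = -1.
Check against the point condition:
  u(1, 1) = -1  ⟹  A = -1  ✓
Hence u(x, y) = - x y.

Answer: u(x, y) = - x y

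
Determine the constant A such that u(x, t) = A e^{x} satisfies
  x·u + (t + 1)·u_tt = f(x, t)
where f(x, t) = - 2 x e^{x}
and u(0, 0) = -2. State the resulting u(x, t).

Substitute the ansatz u = A e^{x} into the left-hand side.
Derivatives of the ansatz:
  u_tt = 0
Term by term:
  x·u = A x e^{x}
  (t + 1)·u_tt = 0
So the left-hand side equals
  A x e^{x}
This must equal f(x, t) = - 2 x e^{x} identically.
Matching coefficients of the independent functions:
  [x e^{x}]:  A = -2
Solving: A = -2.
Check against the point condition:
  u(0, 0) = -2  ⟹  A = -2  ✓
Hence u(x, t) = - 2 e^{x}.

Answer: u(x, t) = - 2 e^{x}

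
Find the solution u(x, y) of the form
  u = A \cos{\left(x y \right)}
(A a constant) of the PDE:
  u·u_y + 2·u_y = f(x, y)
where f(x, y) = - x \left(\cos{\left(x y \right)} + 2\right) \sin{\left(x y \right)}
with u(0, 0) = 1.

Substitute the ansatz u = A \cos{\left(x y \right)} into the left-hand side.
Derivatives of the ansatz:
  u_y = - A x \sin{\left(x y \right)}
Term by term:
  u·u_y = - A^{2} x \sin{\left(x y \right)} \cos{\left(x y \right)}
  2·u_y = - 2 A x \sin{\left(x y \right)}
So the left-hand side equals
  - A^{2} x \sin{\left(x y \right)} \cos{\left(x y \right)} - 2 A x \sin{\left(x y \right)}
This must equal f(x, y) identically; expanded, f = - x \sin{\left(x y \right)} \cos{\left(x y \right)} - 2 x \sin{\left(x y \right)}.
Matching coefficients of the independent functions:
  [x \sin{\left(x y \right)}]:  - 2 A = -2
  [x \sin{\left(x y \right)} \cos{\left(x y \right)}]:  - A^{2} = -1
Solving: A = 1.
Check against the point condition:
  u(0, 0) = 1  ⟹  A = 1  ✓
Hence u(x, y) = \cos{\left(x y \right)}.

Answer: u(x, y) = \cos{\left(x y \right)}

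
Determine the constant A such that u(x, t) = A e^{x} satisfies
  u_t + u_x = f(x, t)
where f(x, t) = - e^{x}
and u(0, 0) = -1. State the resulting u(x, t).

Answer: u(x, t) = - e^{x}

Derivation:
Substitute the ansatz u = A e^{x} into the left-hand side.
Derivatives of the ansatz:
  u_t = 0
  u_x = A e^{x}
Term by term:
  u_t = 0
  u_x = A e^{x}
So the left-hand side equals
  A e^{x}
This must equal f(x, t) = - e^{x} identically.
Matching coefficients of the independent functions:
  [e^{x}]:  A = -1
Solving: A = -1.
Check against the point condition:
  u(0, 0) = -1  ⟹  A = -1  ✓
Hence u(x, t) = - e^{x}.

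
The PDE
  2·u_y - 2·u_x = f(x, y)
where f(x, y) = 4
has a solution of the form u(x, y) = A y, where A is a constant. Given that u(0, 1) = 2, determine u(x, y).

Substitute the ansatz u = A y into the left-hand side.
Derivatives of the ansatz:
  u_y = A
  u_x = 0
Term by term:
  2·u_y = 2 A
  -2·u_x = 0
So the left-hand side equals
  2 A
This must equal f(x, y) = 4 identically.
Matching coefficients of the independent functions:
  [constant term]:  2 A = 4
Solving: A = 2.
Check against the point condition:
  u(0, 1) = 2  ⟹  A = 2  ✓
Hence u(x, y) = 2 y.

Answer: u(x, y) = 2 y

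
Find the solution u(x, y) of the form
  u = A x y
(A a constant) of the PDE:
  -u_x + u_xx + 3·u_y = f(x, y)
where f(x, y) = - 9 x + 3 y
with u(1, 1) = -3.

Answer: u(x, y) = - 3 x y

Derivation:
Substitute the ansatz u = A x y into the left-hand side.
Derivatives of the ansatz:
  u_x = A y
  u_xx = 0
  u_y = A x
Term by term:
  -u_x = - A y
  u_xx = 0
  3·u_y = 3 A x
So the left-hand side equals
  3 A x - A y
This must equal f(x, y) = - 9 x + 3 y identically.
Matching coefficients of the independent functions:
  [x]:  3 A = -9
  [y]:  - A = 3
Solving: A = -3.
Check against the point condition:
  u(1, 1) = -3  ⟹  A = -3  ✓
Hence u(x, y) = - 3 x y.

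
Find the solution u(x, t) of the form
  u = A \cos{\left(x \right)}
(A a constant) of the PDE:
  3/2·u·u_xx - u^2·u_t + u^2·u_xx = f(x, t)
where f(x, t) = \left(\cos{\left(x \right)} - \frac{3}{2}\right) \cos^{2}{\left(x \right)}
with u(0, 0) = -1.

Answer: u(x, t) = - \cos{\left(x \right)}

Derivation:
Substitute the ansatz u = A \cos{\left(x \right)} into the left-hand side.
Derivatives of the ansatz:
  u_xx = - A \cos{\left(x \right)}
  u_t = 0
Term by term:
  3/2·u·u_xx = - \frac{3 A^{2} \cos^{2}{\left(x \right)}}{2}
  -u^2·u_t = 0
  u^2·u_xx = - A^{3} \cos^{3}{\left(x \right)}
So the left-hand side equals
  - A^{3} \cos^{3}{\left(x \right)} - \frac{3 A^{2} \cos^{2}{\left(x \right)}}{2}
This must equal f(x, t) identically; expanded, f = \cos^{3}{\left(x \right)} - \frac{3 \cos^{2}{\left(x \right)}}{2}.
Matching coefficients of the independent functions:
  [\cos^{2}{\left(x \right)}]:  - \frac{3 A^{2}}{2} = - \frac{3}{2}
  [\cos^{3}{\left(x \right)}]:  - A^{3} = 1
Solving: A = -1.
Check against the point condition:
  u(0, 0) = -1  ⟹  A = -1  ✓
Hence u(x, t) = - \cos{\left(x \right)}.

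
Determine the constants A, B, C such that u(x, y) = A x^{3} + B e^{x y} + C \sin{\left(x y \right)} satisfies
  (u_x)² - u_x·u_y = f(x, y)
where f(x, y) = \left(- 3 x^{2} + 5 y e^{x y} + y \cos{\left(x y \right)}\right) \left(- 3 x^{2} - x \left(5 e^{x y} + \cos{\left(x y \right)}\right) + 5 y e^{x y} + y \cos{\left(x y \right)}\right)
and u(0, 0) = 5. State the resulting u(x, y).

Substitute the ansatz u = A x^{3} + B e^{x y} + C \sin{\left(x y \right)} into the left-hand side.
Derivatives of the ansatz:
  u_x = 3 A x^{2} + B y e^{x y} + C y \cos{\left(x y \right)}
  u_y = B x e^{x y} + C x \cos{\left(x y \right)}
Term by term:
  (u_x)² = 9 A^{2} x^{4} + 6 A B x^{2} y e^{x y} + 6 A C x^{2} y \cos{\left(x y \right)} + B^{2} y^{2} e^{2 x y} + 2 B C y^{2} e^{x y} \cos{\left(x y \right)} + C^{2} y^{2} \cos^{2}{\left(x y \right)}
  -u_x·u_y = - 3 A B x^{3} e^{x y} - 3 A C x^{3} \cos{\left(x y \right)} - B^{2} x y e^{2 x y} - 2 B C x y e^{x y} \cos{\left(x y \right)} - C^{2} x y \cos^{2}{\left(x y \right)}
So the left-hand side equals
  9 A^{2} x^{4} - 3 A B x^{3} e^{x y} + 6 A B x^{2} y e^{x y} - 3 A C x^{3} \cos{\left(x y \right)} + 6 A C x^{2} y \cos{\left(x y \right)} - B^{2} x y e^{2 x y} + B^{2} y^{2} e^{2 x y} - 2 B C x y e^{x y} \cos{\left(x y \right)} + 2 B C y^{2} e^{x y} \cos{\left(x y \right)} - C^{2} x y \cos^{2}{\left(x y \right)} + C^{2} y^{2} \cos^{2}{\left(x y \right)}
This must equal f(x, y) identically; expanded, f = 9 x^{4} + 15 x^{3} e^{x y} + 3 x^{3} \cos{\left(x y \right)} - 30 x^{2} y e^{x y} - 6 x^{2} y \cos{\left(x y \right)} - 25 x y e^{2 x y} - 10 x y e^{x y} \cos{\left(x y \right)} - x y \cos^{2}{\left(x y \right)} + 25 y^{2} e^{2 x y} + 10 y^{2} e^{x y} \cos{\left(x y \right)} + y^{2} \cos^{2}{\left(x y \right)}.
Matching coefficients of the independent functions:
  [x^{4}]:  9 A^{2} = 9
  [x^{3} e^{x y}]:  - 3 A B = 15
  [x^{3} \cos{\left(x y \right)}]:  - 3 A C = 3
  [y^{2} e^{2 x y}]:  B^{2} = 25
  [y^{2} \cos^{2}{\left(x y \right)}]:  C^{2} = 1
  [x y e^{2 x y}]:  - B^{2} = -25
  [x y \cos^{2}{\left(x y \right)}]:  - C^{2} = -1
  [x^{2} y e^{x y}]:  6 A B = -30
  [x^{2} y \cos{\left(x y \right)}]:  6 A C = -6
  [y^{2} e^{x y} \cos{\left(x y \right)}]:  2 B C = 10
  [x y e^{x y} \cos{\left(x y \right)}]:  - 2 B C = -10
These equations allow (A, B, C) = (-1, 5, 1) or (1, -5, -1).
Impose the point condition(s):
  u(0, 0) = 5  ⟹  B = 5
Only A = -1, B = 5, C = 1 satisfies everything.
Hence u(x, y) = - x^{3} + 5 e^{x y} + \sin{\left(x y \right)}.

Answer: u(x, y) = - x^{3} + 5 e^{x y} + \sin{\left(x y \right)}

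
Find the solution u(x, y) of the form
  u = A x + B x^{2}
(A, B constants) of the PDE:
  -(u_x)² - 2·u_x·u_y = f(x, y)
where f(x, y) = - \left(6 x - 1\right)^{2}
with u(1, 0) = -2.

Substitute the ansatz u = A x + B x^{2} into the left-hand side.
Derivatives of the ansatz:
  u_x = A + 2 B x
  u_y = 0
Term by term:
  -(u_x)² = - A^{2} - 4 A B x - 4 B^{2} x^{2}
  -2·u_x·u_y = 0
So the left-hand side equals
  - A^{2} - 4 A B x - 4 B^{2} x^{2}
This must equal f(x, y) identically; expanded, f = - 36 x^{2} + 12 x - 1.
Matching coefficients of the independent functions:
  [constant term]:  - A^{2} = -1
  [x]:  - 4 A B = 12
  [x^{2}]:  - 4 B^{2} = -36
These equations allow (A, B) = (-1, 3) or (1, -3).
Impose the point condition(s):
  u(1, 0) = -2  ⟹  A + B = -2
Only A = 1, B = -3 satisfies everything.
Hence u(x, y) = - 3 x^{2} + x.

Answer: u(x, y) = - 3 x^{2} + x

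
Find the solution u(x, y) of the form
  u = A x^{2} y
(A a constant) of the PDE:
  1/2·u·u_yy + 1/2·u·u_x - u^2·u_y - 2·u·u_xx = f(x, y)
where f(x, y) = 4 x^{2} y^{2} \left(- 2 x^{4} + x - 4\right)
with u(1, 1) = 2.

Answer: u(x, y) = 2 x^{2} y

Derivation:
Substitute the ansatz u = A x^{2} y into the left-hand side.
Derivatives of the ansatz:
  u_yy = 0
  u_x = 2 A x y
  u_y = A x^{2}
  u_xx = 2 A y
Term by term:
  1/2·u·u_yy = 0
  1/2·u·u_x = A^{2} x^{3} y^{2}
  -u^2·u_y = - A^{3} x^{6} y^{2}
  -2·u·u_xx = - 4 A^{2} x^{2} y^{2}
So the left-hand side equals
  - A^{3} x^{6} y^{2} + A^{2} x^{3} y^{2} - 4 A^{2} x^{2} y^{2}
This must equal f(x, y) identically; expanded, f = - 8 x^{6} y^{2} + 4 x^{3} y^{2} - 16 x^{2} y^{2}.
Matching coefficients of the independent functions:
  [x^{2} y^{2}]:  - 4 A^{2} = -16
  [x^{3} y^{2}]:  A^{2} = 4
  [x^{6} y^{2}]:  - A^{3} = -8
Solving: A = 2.
Check against the point condition:
  u(1, 1) = 2  ⟹  A = 2  ✓
Hence u(x, y) = 2 x^{2} y.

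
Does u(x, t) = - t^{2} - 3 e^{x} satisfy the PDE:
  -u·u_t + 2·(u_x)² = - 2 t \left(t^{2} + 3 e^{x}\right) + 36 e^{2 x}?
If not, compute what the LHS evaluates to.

Evaluate each term of the left-hand side for u = - t^{2} - 3 e^{x}.
Derivatives:
  u_t = - 2 t
  u_x = - 3 e^{x}
Terms:
  -u·u_t = - 2 t \left(t^{2} + 3 e^{x}\right)
  2·(u_x)² = 18 e^{2 x}
Sum: LHS = - 2 t \left(t^{2} + 3 e^{x}\right) + 18 e^{2 x}
Given right-hand side: - 2 t \left(t^{2} + 3 e^{x}\right) + 36 e^{2 x}. Difference LHS − RHS = - 18 e^{2 x} ≠ 0, so u is not a solution.

Answer: No, the LHS evaluates to - 2 t \left(t^{2} + 3 e^{x}\right) + 18 e^{2 x}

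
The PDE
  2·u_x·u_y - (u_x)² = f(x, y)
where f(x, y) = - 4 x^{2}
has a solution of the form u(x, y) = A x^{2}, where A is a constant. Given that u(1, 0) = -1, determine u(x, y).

Substitute the ansatz u = A x^{2} into the left-hand side.
Derivatives of the ansatz:
  u_x = 2 A x
  u_y = 0
Term by term:
  2·u_x·u_y = 0
  -(u_x)² = - 4 A^{2} x^{2}
So the left-hand side equals
  - 4 A^{2} x^{2}
This must equal f(x, y) = - 4 x^{2} identically.
Matching coefficients of the independent functions:
  [x^{2}]:  - 4 A^{2} = -4
These equations allow (A) = (-1) or (1).
Impose the point condition(s):
  u(1, 0) = -1  ⟹  A = -1
Only A = -1 satisfies everything.
Hence u(x, y) = - x^{2}.

Answer: u(x, y) = - x^{2}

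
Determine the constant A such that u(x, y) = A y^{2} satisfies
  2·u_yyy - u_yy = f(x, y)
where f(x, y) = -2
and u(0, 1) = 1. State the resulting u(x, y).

Substitute the ansatz u = A y^{2} into the left-hand side.
Derivatives of the ansatz:
  u_yyy = 0
  u_yy = 2 A
Term by term:
  2·u_yyy = 0
  -u_yy = - 2 A
So the left-hand side equals
  - 2 A
This must equal f(x, y) = -2 identically.
Matching coefficients of the independent functions:
  [constant term]:  - 2 A = -2
Solving: A = 1.
Check against the point condition:
  u(0, 1) = 1  ⟹  A = 1  ✓
Hence u(x, y) = y^{2}.

Answer: u(x, y) = y^{2}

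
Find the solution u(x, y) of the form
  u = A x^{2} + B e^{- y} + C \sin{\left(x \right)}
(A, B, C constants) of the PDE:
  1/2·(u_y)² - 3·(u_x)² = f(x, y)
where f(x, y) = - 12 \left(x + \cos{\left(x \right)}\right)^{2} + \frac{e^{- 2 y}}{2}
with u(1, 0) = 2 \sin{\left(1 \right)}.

Substitute the ansatz u = A x^{2} + B e^{- y} + C \sin{\left(x \right)} into the left-hand side.
Derivatives of the ansatz:
  u_y = - B e^{- y}
  u_x = 2 A x + C \cos{\left(x \right)}
Term by term:
  1/2·(u_y)² = \frac{B^{2} e^{- 2 y}}{2}
  -3·(u_x)² = - 12 A^{2} x^{2} - 12 A C x \cos{\left(x \right)} - 3 C^{2} \cos^{2}{\left(x \right)}
So the left-hand side equals
  - 12 A^{2} x^{2} - 12 A C x \cos{\left(x \right)} + \frac{B^{2} e^{- 2 y}}{2} - 3 C^{2} \cos^{2}{\left(x \right)}
This must equal f(x, y) identically; expanded, f = - 12 x^{2} - 24 x \cos{\left(x \right)} - 12 \cos^{2}{\left(x \right)} + \frac{e^{- 2 y}}{2}.
Matching coefficients of the independent functions:
  [x^{2}]:  - 12 A^{2} = -12
  [x \cos{\left(x \right)}]:  - 12 A C = -24
  [e^{- 2 y}]:  \frac{B^{2}}{2} = \frac{1}{2}
  [\cos^{2}{\left(x \right)}]:  - 3 C^{2} = -12
These equations allow (A, B, C) = (-1, -1, -2) or (-1, 1, -2) or (1, -1, 2) or (1, 1, 2).
Impose the point condition(s):
  u(1, 0) = 2 \sin{\left(1 \right)}  ⟹  A + B + C \sin{\left(1 \right)} = 2 \sin{\left(1 \right)}
Only A = 1, B = -1, C = 2 satisfies everything.
Hence u(x, y) = x^{2} + 2 \sin{\left(x \right)} - e^{- y}.

Answer: u(x, y) = x^{2} + 2 \sin{\left(x \right)} - e^{- y}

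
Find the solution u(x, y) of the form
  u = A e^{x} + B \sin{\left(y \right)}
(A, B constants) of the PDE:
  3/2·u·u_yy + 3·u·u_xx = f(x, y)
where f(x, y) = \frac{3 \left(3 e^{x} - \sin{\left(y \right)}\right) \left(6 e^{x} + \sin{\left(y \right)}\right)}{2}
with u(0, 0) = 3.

Substitute the ansatz u = A e^{x} + B \sin{\left(y \right)} into the left-hand side.
Derivatives of the ansatz:
  u_yy = - B \sin{\left(y \right)}
  u_xx = A e^{x}
Term by term:
  3/2·u·u_yy = - \frac{3 A B e^{x} \sin{\left(y \right)}}{2} - \frac{3 B^{2} \sin^{2}{\left(y \right)}}{2}
  3·u·u_xx = 3 A^{2} e^{2 x} + 3 A B e^{x} \sin{\left(y \right)}
So the left-hand side equals
  3 A^{2} e^{2 x} + \frac{3 A B e^{x} \sin{\left(y \right)}}{2} - \frac{3 B^{2} \sin^{2}{\left(y \right)}}{2}
This must equal f(x, y) identically; expanded, f = 27 e^{2 x} - \frac{9 e^{x} \sin{\left(y \right)}}{2} - \frac{3 \sin^{2}{\left(y \right)}}{2}.
Matching coefficients of the independent functions:
  [e^{x} \sin{\left(y \right)}]:  \frac{3 A B}{2} = - \frac{9}{2}
  [e^{2 x}]:  3 A^{2} = 27
  [\sin^{2}{\left(y \right)}]:  - \frac{3 B^{2}}{2} = - \frac{3}{2}
These equations allow (A, B) = (-3, 1) or (3, -1).
Impose the point condition(s):
  u(0, 0) = 3  ⟹  A = 3
Only A = 3, B = -1 satisfies everything.
Hence u(x, y) = 3 e^{x} - \sin{\left(y \right)}.

Answer: u(x, y) = 3 e^{x} - \sin{\left(y \right)}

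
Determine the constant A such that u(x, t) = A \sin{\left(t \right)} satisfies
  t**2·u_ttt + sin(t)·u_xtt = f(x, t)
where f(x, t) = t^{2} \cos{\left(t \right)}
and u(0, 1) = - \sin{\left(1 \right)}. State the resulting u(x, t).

Substitute the ansatz u = A \sin{\left(t \right)} into the left-hand side.
Derivatives of the ansatz:
  u_ttt = - A \cos{\left(t \right)}
  u_xtt = 0
Term by term:
  t**2·u_ttt = - A t^{2} \cos{\left(t \right)}
  sin(t)·u_xtt = 0
So the left-hand side equals
  - A t^{2} \cos{\left(t \right)}
This must equal f(x, t) = t^{2} \cos{\left(t \right)} identically.
Matching coefficients of the independent functions:
  [t^{2} \cos{\left(t \right)}]:  - A = 1
Solving: A = -1.
Check against the point condition:
  u(0, 1) = - \sin{\left(1 \right)}  ⟹  A \sin{\left(1 \right)} = - \sin{\left(1 \right)}  ✓
Hence u(x, t) = - \sin{\left(t \right)}.

Answer: u(x, t) = - \sin{\left(t \right)}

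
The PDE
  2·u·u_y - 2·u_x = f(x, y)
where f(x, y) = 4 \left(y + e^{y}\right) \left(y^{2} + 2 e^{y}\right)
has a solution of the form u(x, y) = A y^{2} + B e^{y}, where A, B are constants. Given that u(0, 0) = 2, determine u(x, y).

Substitute the ansatz u = A y^{2} + B e^{y} into the left-hand side.
Derivatives of the ansatz:
  u_y = 2 A y + B e^{y}
  u_x = 0
Term by term:
  2·u·u_y = 4 A^{2} y^{3} + 2 A B y^{2} e^{y} + 4 A B y e^{y} + 2 B^{2} e^{2 y}
  -2·u_x = 0
So the left-hand side equals
  4 A^{2} y^{3} + 2 A B y^{2} e^{y} + 4 A B y e^{y} + 2 B^{2} e^{2 y}
This must equal f(x, y) identically; expanded, f = 4 y^{3} + 4 y^{2} e^{y} + 8 y e^{y} + 8 e^{2 y}.
Matching coefficients of the independent functions:
  [y^{3}]:  4 A^{2} = 4
  [y e^{y}]:  4 A B = 8
  [y^{2} e^{y}]:  2 A B = 4
  [e^{2 y}]:  2 B^{2} = 8
These equations allow (A, B) = (-1, -2) or (1, 2).
Impose the point condition(s):
  u(0, 0) = 2  ⟹  B = 2
Only A = 1, B = 2 satisfies everything.
Hence u(x, y) = y^{2} + 2 e^{y}.

Answer: u(x, y) = y^{2} + 2 e^{y}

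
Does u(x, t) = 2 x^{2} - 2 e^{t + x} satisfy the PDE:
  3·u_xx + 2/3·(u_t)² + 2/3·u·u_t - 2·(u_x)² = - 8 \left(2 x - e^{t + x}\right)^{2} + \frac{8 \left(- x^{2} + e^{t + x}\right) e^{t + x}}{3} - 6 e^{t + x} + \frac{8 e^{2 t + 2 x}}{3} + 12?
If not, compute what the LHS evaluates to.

Evaluate each term of the left-hand side for u = 2 x^{2} - 2 e^{t + x}.
Derivatives:
  u_xx = - 2 e^{t} e^{x} + 4
  u_t = - 2 e^{t} e^{x}
  u_x = 4 x - 2 e^{t} e^{x}
Terms:
  3·u_xx = 12 - 6 e^{t + x}
  2/3·(u_t)² = \frac{8 e^{2 t + 2 x}}{3}
  2/3·u·u_t = \frac{8 \left(- x^{2} + e^{t + x}\right) e^{t + x}}{3}
  -2·(u_x)² = - 8 \left(2 x - e^{t + x}\right)^{2}
Sum: LHS = - 8 \left(2 x - e^{t + x}\right)^{2} + \frac{8 \left(- x^{2} + e^{t + x}\right) e^{t + x}}{3} - 6 e^{t + x} + \frac{8 e^{2 t + 2 x}}{3} + 12
This is exactly the given right-hand side, so u is a solution.

Answer: Yes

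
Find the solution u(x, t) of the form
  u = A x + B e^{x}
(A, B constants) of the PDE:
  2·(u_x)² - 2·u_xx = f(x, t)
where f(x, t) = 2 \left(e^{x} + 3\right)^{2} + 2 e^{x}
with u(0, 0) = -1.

Answer: u(x, t) = - 3 x - e^{x}

Derivation:
Substitute the ansatz u = A x + B e^{x} into the left-hand side.
Derivatives of the ansatz:
  u_x = A + B e^{x}
  u_xx = B e^{x}
Term by term:
  2·(u_x)² = 2 A^{2} + 4 A B e^{x} + 2 B^{2} e^{2 x}
  -2·u_xx = - 2 B e^{x}
So the left-hand side equals
  2 A^{2} + 4 A B e^{x} + 2 B^{2} e^{2 x} - 2 B e^{x}
This must equal f(x, t) identically; expanded, f = 2 e^{2 x} + 14 e^{x} + 18.
Matching coefficients of the independent functions:
  [constant term]:  2 A^{2} = 18
  [e^{x}]:  4 A B - 2 B = 14
  [e^{2 x}]:  2 B^{2} = 2
Solving: A = -3, B = -1.
Check against the point condition:
  u(0, 0) = -1  ⟹  B = -1  ✓
Hence u(x, t) = - 3 x - e^{x}.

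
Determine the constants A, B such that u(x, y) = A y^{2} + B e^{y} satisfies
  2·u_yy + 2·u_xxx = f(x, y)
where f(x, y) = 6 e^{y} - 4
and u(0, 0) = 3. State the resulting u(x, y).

Substitute the ansatz u = A y^{2} + B e^{y} into the left-hand side.
Derivatives of the ansatz:
  u_yy = 2 A + B e^{y}
  u_xxx = 0
Term by term:
  2·u_yy = 4 A + 2 B e^{y}
  2·u_xxx = 0
So the left-hand side equals
  4 A + 2 B e^{y}
This must equal f(x, y) = 6 e^{y} - 4 identically.
Matching coefficients of the independent functions:
  [constant term]:  4 A = -4
  [e^{y}]:  2 B = 6
Solving: A = -1, B = 3.
Check against the point condition:
  u(0, 0) = 3  ⟹  B = 3  ✓
Hence u(x, y) = - y^{2} + 3 e^{y}.

Answer: u(x, y) = - y^{2} + 3 e^{y}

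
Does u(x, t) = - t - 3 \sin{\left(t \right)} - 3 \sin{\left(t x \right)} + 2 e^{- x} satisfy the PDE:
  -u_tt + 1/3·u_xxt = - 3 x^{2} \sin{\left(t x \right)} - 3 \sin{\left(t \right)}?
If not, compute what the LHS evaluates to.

Answer: No, the LHS evaluates to t \left(t x \cos{\left(t x \right)} + 2 \sin{\left(t x \right)}\right) - 3 x^{2} \sin{\left(t x \right)} - 3 \sin{\left(t \right)}

Derivation:
Evaluate each term of the left-hand side for u = - t - 3 \sin{\left(t \right)} - 3 \sin{\left(t x \right)} + 2 e^{- x}.
Derivatives:
  u_tt = 3 x^{2} \sin{\left(t x \right)} + 3 \sin{\left(t \right)}
  u_xxt = 3 t^{2} x \cos{\left(t x \right)} + 6 t \sin{\left(t x \right)}
Terms:
  -u_tt = - 3 x^{2} \sin{\left(t x \right)} - 3 \sin{\left(t \right)}
  1/3·u_xxt = t \left(t x \cos{\left(t x \right)} + 2 \sin{\left(t x \right)}\right)
Sum: LHS = t \left(t x \cos{\left(t x \right)} + 2 \sin{\left(t x \right)}\right) - 3 x^{2} \sin{\left(t x \right)} - 3 \sin{\left(t \right)}
Given right-hand side: - 3 x^{2} \sin{\left(t x \right)} - 3 \sin{\left(t \right)}. Difference LHS − RHS = t \left(t x \cos{\left(t x \right)} + 2 \sin{\left(t x \right)}\right) ≠ 0, so u is not a solution.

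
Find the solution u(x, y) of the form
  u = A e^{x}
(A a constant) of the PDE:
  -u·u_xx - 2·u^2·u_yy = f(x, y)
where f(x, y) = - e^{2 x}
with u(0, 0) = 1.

Substitute the ansatz u = A e^{x} into the left-hand side.
Derivatives of the ansatz:
  u_xx = A e^{x}
  u_yy = 0
Term by term:
  -u·u_xx = - A^{2} e^{2 x}
  -2·u^2·u_yy = 0
So the left-hand side equals
  - A^{2} e^{2 x}
This must equal f(x, y) = - e^{2 x} identically.
Matching coefficients of the independent functions:
  [e^{2 x}]:  - A^{2} = -1
These equations allow (A) = (-1) or (1).
Impose the point condition(s):
  u(0, 0) = 1  ⟹  A = 1
Only A = 1 satisfies everything.
Hence u(x, y) = e^{x}.

Answer: u(x, y) = e^{x}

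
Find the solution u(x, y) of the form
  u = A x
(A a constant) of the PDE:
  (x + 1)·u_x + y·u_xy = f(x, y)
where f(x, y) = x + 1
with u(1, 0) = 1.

Answer: u(x, y) = x

Derivation:
Substitute the ansatz u = A x into the left-hand side.
Derivatives of the ansatz:
  u_x = A
  u_xy = 0
Term by term:
  (x + 1)·u_x = A x + A
  y·u_xy = 0
So the left-hand side equals
  A x + A
This must equal f(x, y) = x + 1 identically.
Matching coefficients of the independent functions:
  [constant term, x]:  A = 1
Solving: A = 1.
Check against the point condition:
  u(1, 0) = 1  ⟹  A = 1  ✓
Hence u(x, y) = x.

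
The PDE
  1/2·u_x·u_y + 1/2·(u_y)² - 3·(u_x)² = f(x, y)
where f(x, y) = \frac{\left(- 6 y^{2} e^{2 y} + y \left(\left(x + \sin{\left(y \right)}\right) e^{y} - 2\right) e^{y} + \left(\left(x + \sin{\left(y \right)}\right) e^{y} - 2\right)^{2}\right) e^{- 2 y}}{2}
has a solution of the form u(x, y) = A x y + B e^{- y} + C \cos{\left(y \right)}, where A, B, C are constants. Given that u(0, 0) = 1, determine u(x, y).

Substitute the ansatz u = A x y + B e^{- y} + C \cos{\left(y \right)} into the left-hand side.
Derivatives of the ansatz:
  u_x = A y
  u_y = A x - B e^{- y} - C \sin{\left(y \right)}
Term by term:
  1/2·u_x·u_y = \frac{A^{2} x y}{2} - \frac{A B y e^{- y}}{2} - \frac{A C y \sin{\left(y \right)}}{2}
  1/2·(u_y)² = \frac{A^{2} x^{2}}{2} - A B x e^{- y} - A C x \sin{\left(y \right)} + \frac{B^{2} e^{- 2 y}}{2} + B C e^{- y} \sin{\left(y \right)} + \frac{C^{2} \sin^{2}{\left(y \right)}}{2}
  -3·(u_x)² = - 3 A^{2} y^{2}
So the left-hand side equals
  \frac{A^{2} x^{2}}{2} + \frac{A^{2} x y}{2} - 3 A^{2} y^{2} - A B x e^{- y} - \frac{A B y e^{- y}}{2} - A C x \sin{\left(y \right)} - \frac{A C y \sin{\left(y \right)}}{2} + \frac{B^{2} e^{- 2 y}}{2} + B C e^{- y} \sin{\left(y \right)} + \frac{C^{2} \sin^{2}{\left(y \right)}}{2}
This must equal f(x, y) identically; expanded, f = \frac{x^{2}}{2} + \frac{x y}{2} + x \sin{\left(y \right)} - 2 x e^{- y} - 3 y^{2} + \frac{y \sin{\left(y \right)}}{2} - y e^{- y} + \frac{\sin^{2}{\left(y \right)}}{2} - 2 e^{- y} \sin{\left(y \right)} + 2 e^{- 2 y}.
Matching coefficients of the independent functions:
  [x^{2}, x y]:  \frac{A^{2}}{2} = \frac{1}{2}
  [y^{2}]:  - 3 A^{2} = -3
  [x e^{- y}]:  - A B = -2
  [x \sin{\left(y \right)}]:  - A C = 1
  [y e^{- y}]:  - \frac{A B}{2} = -1
  [y \sin{\left(y \right)}]:  - \frac{A C}{2} = \frac{1}{2}
  [e^{- y} \sin{\left(y \right)}]:  B C = -2
  [e^{- 2 y}]:  \frac{B^{2}}{2} = 2
  [\sin^{2}{\left(y \right)}]:  \frac{C^{2}}{2} = \frac{1}{2}
These equations allow (A, B, C) = (-1, -2, 1) or (1, 2, -1).
Impose the point condition(s):
  u(0, 0) = 1  ⟹  B + C = 1
Only A = 1, B = 2, C = -1 satisfies everything.
Hence u(x, y) = x y - \cos{\left(y \right)} + 2 e^{- y}.

Answer: u(x, y) = x y - \cos{\left(y \right)} + 2 e^{- y}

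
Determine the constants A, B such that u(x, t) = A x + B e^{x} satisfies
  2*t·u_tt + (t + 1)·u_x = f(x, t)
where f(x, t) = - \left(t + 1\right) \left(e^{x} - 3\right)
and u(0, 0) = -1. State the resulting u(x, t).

Answer: u(x, t) = 3 x - e^{x}

Derivation:
Substitute the ansatz u = A x + B e^{x} into the left-hand side.
Derivatives of the ansatz:
  u_tt = 0
  u_x = A + B e^{x}
Term by term:
  2*t·u_tt = 0
  (t + 1)·u_x = A t + A + B t e^{x} + B e^{x}
So the left-hand side equals
  A t + A + B t e^{x} + B e^{x}
This must equal f(x, t) identically; expanded, f = - t e^{x} + 3 t - e^{x} + 3.
Matching coefficients of the independent functions:
  [constant term, t]:  A = 3
  [t e^{x}, e^{x}]:  B = -1
Solving: A = 3, B = -1.
Check against the point condition:
  u(0, 0) = -1  ⟹  B = -1  ✓
Hence u(x, t) = 3 x - e^{x}.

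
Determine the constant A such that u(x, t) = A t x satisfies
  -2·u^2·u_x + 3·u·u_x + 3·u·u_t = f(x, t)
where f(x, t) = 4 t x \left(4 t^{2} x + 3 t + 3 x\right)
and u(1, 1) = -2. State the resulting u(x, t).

Substitute the ansatz u = A t x into the left-hand side.
Derivatives of the ansatz:
  u_x = A t
  u_t = A x
Term by term:
  -2·u^2·u_x = - 2 A^{3} t^{3} x^{2}
  3·u·u_x = 3 A^{2} t^{2} x
  3·u·u_t = 3 A^{2} t x^{2}
So the left-hand side equals
  - 2 A^{3} t^{3} x^{2} + 3 A^{2} t^{2} x + 3 A^{2} t x^{2}
This must equal f(x, t) identically; expanded, f = 16 t^{3} x^{2} + 12 t^{2} x + 12 t x^{2}.
Matching coefficients of the independent functions:
  [t x^{2}, t^{2} x]:  3 A^{2} = 12
  [t^{3} x^{2}]:  - 2 A^{3} = 16
Solving: A = -2.
Check against the point condition:
  u(1, 1) = -2  ⟹  A = -2  ✓
Hence u(x, t) = - 2 t x.

Answer: u(x, t) = - 2 t x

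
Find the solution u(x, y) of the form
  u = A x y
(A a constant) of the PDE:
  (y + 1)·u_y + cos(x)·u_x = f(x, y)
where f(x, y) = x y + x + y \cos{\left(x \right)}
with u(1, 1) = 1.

Substitute the ansatz u = A x y into the left-hand side.
Derivatives of the ansatz:
  u_y = A x
  u_x = A y
Term by term:
  (y + 1)·u_y = A x y + A x
  cos(x)·u_x = A y \cos{\left(x \right)}
So the left-hand side equals
  A x y + A x + A y \cos{\left(x \right)}
This must equal f(x, y) = x y + x + y \cos{\left(x \right)} identically.
Matching coefficients of the independent functions:
  [x, x y, y \cos{\left(x \right)}]:  A = 1
Solving: A = 1.
Check against the point condition:
  u(1, 1) = 1  ⟹  A = 1  ✓
Hence u(x, y) = x y.

Answer: u(x, y) = x y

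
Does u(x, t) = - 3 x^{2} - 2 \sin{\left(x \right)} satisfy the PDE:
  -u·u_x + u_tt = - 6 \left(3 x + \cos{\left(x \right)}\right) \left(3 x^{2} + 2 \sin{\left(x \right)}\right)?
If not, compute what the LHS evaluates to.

Evaluate each term of the left-hand side for u = - 3 x^{2} - 2 \sin{\left(x \right)}.
Derivatives:
  u_x = - 6 x - 2 \cos{\left(x \right)}
  u_tt = 0
Terms:
  -u·u_x = - 2 \left(3 x + \cos{\left(x \right)}\right) \left(3 x^{2} + 2 \sin{\left(x \right)}\right)
  u_tt = 0
Sum: LHS = - 2 \left(3 x + \cos{\left(x \right)}\right) \left(3 x^{2} + 2 \sin{\left(x \right)}\right)
Given right-hand side: - 6 \left(3 x + \cos{\left(x \right)}\right) \left(3 x^{2} + 2 \sin{\left(x \right)}\right). Difference LHS − RHS = 4 \left(3 x + \cos{\left(x \right)}\right) \left(3 x^{2} + 2 \sin{\left(x \right)}\right) ≠ 0, so u is not a solution.

Answer: No, the LHS evaluates to - 2 \left(3 x + \cos{\left(x \right)}\right) \left(3 x^{2} + 2 \sin{\left(x \right)}\right)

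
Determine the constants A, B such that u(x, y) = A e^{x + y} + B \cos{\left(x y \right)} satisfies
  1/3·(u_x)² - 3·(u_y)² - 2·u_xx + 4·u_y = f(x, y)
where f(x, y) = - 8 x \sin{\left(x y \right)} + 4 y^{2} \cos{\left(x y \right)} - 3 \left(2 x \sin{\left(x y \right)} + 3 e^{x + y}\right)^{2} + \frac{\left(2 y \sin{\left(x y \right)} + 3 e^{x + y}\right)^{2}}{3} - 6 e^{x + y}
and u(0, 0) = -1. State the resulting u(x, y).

Answer: u(x, y) = - 3 e^{x + y} + 2 \cos{\left(x y \right)}

Derivation:
Substitute the ansatz u = A e^{x + y} + B \cos{\left(x y \right)} into the left-hand side.
Derivatives of the ansatz:
  u_x = A e^{x} e^{y} - B y \sin{\left(x y \right)}
  u_y = A e^{x} e^{y} - B x \sin{\left(x y \right)}
  u_xx = A e^{x} e^{y} - B y^{2} \cos{\left(x y \right)}
Term by term:
  1/3·(u_x)² = \frac{A^{2} e^{2 x} e^{2 y}}{3} - \frac{2 A B y e^{x} e^{y} \sin{\left(x y \right)}}{3} + \frac{B^{2} y^{2} \sin^{2}{\left(x y \right)}}{3}
  -3·(u_y)² = - 3 A^{2} e^{2 x} e^{2 y} + 6 A B x e^{x} e^{y} \sin{\left(x y \right)} - 3 B^{2} x^{2} \sin^{2}{\left(x y \right)}
  -2·u_xx = - 2 A e^{x} e^{y} + 2 B y^{2} \cos{\left(x y \right)}
  4·u_y = 4 A e^{x} e^{y} - 4 B x \sin{\left(x y \right)}
So the left-hand side equals
  - \frac{8 A^{2} e^{2 x} e^{2 y}}{3} + 6 A B x e^{x} e^{y} \sin{\left(x y \right)} - \frac{2 A B y e^{x} e^{y} \sin{\left(x y \right)}}{3} + 2 A e^{x} e^{y} - 3 B^{2} x^{2} \sin^{2}{\left(x y \right)} + \frac{B^{2} y^{2} \sin^{2}{\left(x y \right)}}{3} - 4 B x \sin{\left(x y \right)} + 2 B y^{2} \cos{\left(x y \right)}
This must equal f(x, y) identically; expanded, f = - 12 x^{2} \sin^{2}{\left(x y \right)} - 36 x e^{x} e^{y} \sin{\left(x y \right)} - 8 x \sin{\left(x y \right)} + \frac{4 y^{2} \sin^{2}{\left(x y \right)}}{3} + 4 y^{2} \cos{\left(x y \right)} + 4 y e^{x} e^{y} \sin{\left(x y \right)} - 24 e^{2 x} e^{2 y} - 6 e^{x} e^{y}.
Matching coefficients of the independent functions:
  [x \sin{\left(x y \right)}]:  - 4 B = -8
  [x^{2} \sin^{2}{\left(x y \right)}]:  - 3 B^{2} = -12
  [y^{2} \sin^{2}{\left(x y \right)}]:  \frac{B^{2}}{3} = \frac{4}{3}
  [y^{2} \cos{\left(x y \right)}]:  2 B = 4
  [e^{x} e^{y}]:  2 A = -6
  [e^{2 x} e^{2 y}]:  - \frac{8 A^{2}}{3} = -24
  [x e^{x} e^{y} \sin{\left(x y \right)}]:  6 A B = -36
  [y e^{x} e^{y} \sin{\left(x y \right)}]:  - \frac{2 A B}{3} = 4
Solving: A = -3, B = 2.
Check against the point condition:
  u(0, 0) = -1  ⟹  A + B = -1  ✓
Hence u(x, y) = - 3 e^{x + y} + 2 \cos{\left(x y \right)}.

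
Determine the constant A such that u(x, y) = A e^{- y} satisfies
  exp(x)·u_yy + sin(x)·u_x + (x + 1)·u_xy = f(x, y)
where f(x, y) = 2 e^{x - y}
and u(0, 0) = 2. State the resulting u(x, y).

Answer: u(x, y) = 2 e^{- y}

Derivation:
Substitute the ansatz u = A e^{- y} into the left-hand side.
Derivatives of the ansatz:
  u_yy = A e^{- y}
  u_x = 0
  u_xy = 0
Term by term:
  exp(x)·u_yy = A e^{x} e^{- y}
  sin(x)·u_x = 0
  (x + 1)·u_xy = 0
So the left-hand side equals
  A e^{x} e^{- y}
This must equal f(x, y) identically; expanded, f = 2 e^{x} e^{- y}.
Matching coefficients of the independent functions:
  [e^{x} e^{- y}]:  A = 2
Solving: A = 2.
Check against the point condition:
  u(0, 0) = 2  ⟹  A = 2  ✓
Hence u(x, y) = 2 e^{- y}.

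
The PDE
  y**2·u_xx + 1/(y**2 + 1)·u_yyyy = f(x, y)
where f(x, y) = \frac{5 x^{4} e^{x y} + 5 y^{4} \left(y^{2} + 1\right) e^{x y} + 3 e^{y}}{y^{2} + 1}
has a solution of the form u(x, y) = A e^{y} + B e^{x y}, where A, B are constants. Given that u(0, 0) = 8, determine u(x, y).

Substitute the ansatz u = A e^{y} + B e^{x y} into the left-hand side.
Derivatives of the ansatz:
  u_xx = B y^{2} e^{x y}
  u_yyyy = A e^{y} + B x^{4} e^{x y}
Term by term:
  y**2·u_xx = B y^{4} e^{x y}
  1/(y**2 + 1)·u_yyyy = \frac{A e^{y}}{y^{2} + 1} + \frac{B x^{4} e^{x y}}{y^{2} + 1}
So the left-hand side equals
  \frac{A e^{y}}{y^{2} + 1} + \frac{B x^{4} e^{x y}}{y^{2} + 1} + B y^{4} e^{x y}
This must equal f(x, y) identically; expanded, f = \frac{5 x^{4} e^{x y}}{y^{2} + 1} + 5 y^{4} e^{x y} + \frac{3 e^{y}}{y^{2} + 1}.
Matching coefficients of the independent functions:
  [y^{4} e^{x y}, \frac{x^{4} e^{x y}}{y^{2} + 1}]:  B = 5
  [\frac{e^{y}}{y^{2} + 1}]:  A = 3
Solving: A = 3, B = 5.
Check against the point condition:
  u(0, 0) = 8  ⟹  A + B = 8  ✓
Hence u(x, y) = 3 e^{y} + 5 e^{x y}.

Answer: u(x, y) = 3 e^{y} + 5 e^{x y}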